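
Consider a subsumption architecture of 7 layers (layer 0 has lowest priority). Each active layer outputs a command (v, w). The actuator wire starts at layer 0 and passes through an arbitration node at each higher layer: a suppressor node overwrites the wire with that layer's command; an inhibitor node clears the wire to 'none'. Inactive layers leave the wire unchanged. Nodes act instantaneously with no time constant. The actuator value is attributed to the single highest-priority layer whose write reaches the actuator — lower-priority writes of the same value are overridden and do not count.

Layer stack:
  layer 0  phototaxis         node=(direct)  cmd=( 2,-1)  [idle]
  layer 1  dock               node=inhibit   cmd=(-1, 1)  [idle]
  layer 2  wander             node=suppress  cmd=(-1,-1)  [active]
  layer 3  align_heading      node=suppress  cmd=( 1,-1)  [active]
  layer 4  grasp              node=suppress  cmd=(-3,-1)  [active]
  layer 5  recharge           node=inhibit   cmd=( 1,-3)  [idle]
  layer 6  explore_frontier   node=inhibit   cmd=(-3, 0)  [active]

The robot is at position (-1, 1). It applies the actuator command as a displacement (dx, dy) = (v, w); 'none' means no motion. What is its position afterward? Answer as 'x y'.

layer 0 (phototaxis) idle — none
layer 1 (dock) idle — unchanged: none
layer 2 (wander) active — suppresses: (-1, -1)
layer 3 (align_heading) active — suppresses: (1, -1)
layer 4 (grasp) active — suppresses: (-3, -1)
layer 5 (recharge) idle — unchanged: (-3, -1)
layer 6 (explore_frontier) active — inhibits: none
→ actuator none
position: (-1, 1) + none = (-1, 1)

-1 1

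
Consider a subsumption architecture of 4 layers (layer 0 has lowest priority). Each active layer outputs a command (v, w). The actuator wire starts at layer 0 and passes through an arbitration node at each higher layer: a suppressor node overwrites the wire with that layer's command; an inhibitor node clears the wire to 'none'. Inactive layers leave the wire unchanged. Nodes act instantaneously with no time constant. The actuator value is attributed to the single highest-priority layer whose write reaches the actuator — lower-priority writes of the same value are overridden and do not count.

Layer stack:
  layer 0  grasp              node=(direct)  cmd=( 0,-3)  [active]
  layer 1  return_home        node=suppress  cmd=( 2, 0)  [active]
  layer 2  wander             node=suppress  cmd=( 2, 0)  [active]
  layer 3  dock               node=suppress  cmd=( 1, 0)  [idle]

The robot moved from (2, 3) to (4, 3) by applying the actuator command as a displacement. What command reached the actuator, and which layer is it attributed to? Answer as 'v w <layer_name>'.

displacement = (4, 3) − (2, 3) = (2, 0)
[0] grasp on; wire := (0, -3)
[1] return_home on (suppress); wire := (2, 0)
[2] wander on (suppress); wire := (2, 0)
[3] dock off; pass (2, 0)
output (2, 0) — from layer 2 (wander)

2 0 wander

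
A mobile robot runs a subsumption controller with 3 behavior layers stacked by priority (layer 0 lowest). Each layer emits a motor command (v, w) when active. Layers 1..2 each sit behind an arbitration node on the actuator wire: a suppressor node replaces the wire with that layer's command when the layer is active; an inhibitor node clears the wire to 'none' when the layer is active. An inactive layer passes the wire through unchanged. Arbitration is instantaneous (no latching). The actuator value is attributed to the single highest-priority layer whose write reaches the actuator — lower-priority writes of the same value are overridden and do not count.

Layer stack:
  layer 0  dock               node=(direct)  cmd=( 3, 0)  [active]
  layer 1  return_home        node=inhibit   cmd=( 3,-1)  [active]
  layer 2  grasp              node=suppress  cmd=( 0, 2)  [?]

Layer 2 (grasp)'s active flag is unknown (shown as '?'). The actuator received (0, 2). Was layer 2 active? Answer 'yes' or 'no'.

If layer 2 is active=yes:
  actuator would be (0, 2)
If layer 2 is active=no:
  actuator would be none
Observed (0, 2), so layer 2 was active.

yes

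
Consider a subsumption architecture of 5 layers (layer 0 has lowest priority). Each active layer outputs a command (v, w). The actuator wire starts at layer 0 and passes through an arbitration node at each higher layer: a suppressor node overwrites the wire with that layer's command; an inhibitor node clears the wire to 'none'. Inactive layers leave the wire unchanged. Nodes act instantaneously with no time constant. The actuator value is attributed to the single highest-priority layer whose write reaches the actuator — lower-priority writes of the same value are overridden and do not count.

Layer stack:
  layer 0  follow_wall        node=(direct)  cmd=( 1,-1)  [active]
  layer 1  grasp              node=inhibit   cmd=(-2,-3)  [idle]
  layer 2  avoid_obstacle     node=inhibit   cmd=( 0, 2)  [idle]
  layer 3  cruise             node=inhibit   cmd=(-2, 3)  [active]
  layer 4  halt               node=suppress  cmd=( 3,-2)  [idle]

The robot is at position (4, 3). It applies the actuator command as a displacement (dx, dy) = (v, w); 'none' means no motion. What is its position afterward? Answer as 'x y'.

4 3

[0] follow_wall on; wire := (1, -1)
[1] grasp off; pass (1, -1)
[2] avoid_obstacle off; pass (1, -1)
[3] cruise on (inhibit); wire := none
[4] halt off; pass none
output none
position: (4, 3) + none = (4, 3)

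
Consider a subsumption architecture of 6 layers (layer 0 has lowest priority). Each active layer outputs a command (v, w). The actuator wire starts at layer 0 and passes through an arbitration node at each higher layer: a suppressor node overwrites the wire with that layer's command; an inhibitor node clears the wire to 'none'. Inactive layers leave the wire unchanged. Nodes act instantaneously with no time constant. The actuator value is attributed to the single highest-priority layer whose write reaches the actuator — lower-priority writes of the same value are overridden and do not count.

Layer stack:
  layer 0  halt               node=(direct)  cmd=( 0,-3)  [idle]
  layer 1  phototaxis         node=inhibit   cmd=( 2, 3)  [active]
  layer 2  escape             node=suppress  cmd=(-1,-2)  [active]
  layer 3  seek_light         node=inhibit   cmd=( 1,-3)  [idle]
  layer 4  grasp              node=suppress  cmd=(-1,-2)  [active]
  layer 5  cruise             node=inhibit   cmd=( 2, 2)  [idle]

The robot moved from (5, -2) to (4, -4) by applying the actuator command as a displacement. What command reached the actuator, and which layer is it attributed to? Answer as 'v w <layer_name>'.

-1 -2 grasp

displacement = (4, -4) − (5, -2) = (-1, -2)
layer 0 (halt) idle — none
layer 1 (phototaxis) active — inhibits: none
layer 2 (escape) active — suppresses: (-1, -2)
layer 3 (seek_light) idle — unchanged: (-1, -2)
layer 4 (grasp) active — suppresses: (-1, -2)
layer 5 (cruise) idle — unchanged: (-1, -2)
→ actuator (-1, -2) — from layer 4 (grasp)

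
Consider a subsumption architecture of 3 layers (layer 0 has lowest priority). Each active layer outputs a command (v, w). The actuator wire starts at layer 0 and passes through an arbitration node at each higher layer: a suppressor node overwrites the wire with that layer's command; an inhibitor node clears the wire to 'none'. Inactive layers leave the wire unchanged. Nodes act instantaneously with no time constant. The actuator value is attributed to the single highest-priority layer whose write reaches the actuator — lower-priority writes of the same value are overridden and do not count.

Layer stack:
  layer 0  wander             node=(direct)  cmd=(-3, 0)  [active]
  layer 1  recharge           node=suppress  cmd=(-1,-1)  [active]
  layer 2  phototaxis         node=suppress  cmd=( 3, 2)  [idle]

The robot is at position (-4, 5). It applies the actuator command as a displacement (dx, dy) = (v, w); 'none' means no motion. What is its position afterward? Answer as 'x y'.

-5 4

[0] wander on; wire := (-3, 0)
[1] recharge on (suppress); wire := (-1, -1)
[2] phototaxis off; pass (-1, -1)
output (-1, -1)
position: (-4, 5) + (-1, -1) = (-5, 4)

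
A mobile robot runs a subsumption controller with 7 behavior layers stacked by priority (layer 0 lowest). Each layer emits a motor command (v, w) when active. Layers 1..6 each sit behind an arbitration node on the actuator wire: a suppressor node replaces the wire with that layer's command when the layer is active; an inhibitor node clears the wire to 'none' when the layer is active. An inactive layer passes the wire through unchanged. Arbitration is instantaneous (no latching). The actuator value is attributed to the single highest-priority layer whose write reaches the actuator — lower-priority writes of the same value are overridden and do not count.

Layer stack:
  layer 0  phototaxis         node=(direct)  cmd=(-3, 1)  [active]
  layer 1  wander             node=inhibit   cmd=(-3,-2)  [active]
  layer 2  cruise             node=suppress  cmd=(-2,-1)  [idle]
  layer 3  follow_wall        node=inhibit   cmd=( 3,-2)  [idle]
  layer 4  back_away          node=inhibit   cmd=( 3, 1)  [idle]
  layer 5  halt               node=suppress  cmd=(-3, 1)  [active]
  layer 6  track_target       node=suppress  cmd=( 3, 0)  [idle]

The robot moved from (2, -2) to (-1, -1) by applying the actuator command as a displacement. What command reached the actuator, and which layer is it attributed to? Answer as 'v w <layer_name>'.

-3 1 halt

displacement = (-1, -1) − (2, -2) = (-3, 1)
L0 phototaxis: active, feeds wire = (-3, 1)
L1 wander: active, inhibitor → wire = none
L2 cruise: idle → wire stays none
L3 follow_wall: idle → wire stays none
L4 back_away: idle → wire stays none
L5 halt: active, suppressor → wire = (-3, 1)
L6 track_target: idle → wire stays (-3, 1)
actuator = (-3, 1) — from layer 5 (halt)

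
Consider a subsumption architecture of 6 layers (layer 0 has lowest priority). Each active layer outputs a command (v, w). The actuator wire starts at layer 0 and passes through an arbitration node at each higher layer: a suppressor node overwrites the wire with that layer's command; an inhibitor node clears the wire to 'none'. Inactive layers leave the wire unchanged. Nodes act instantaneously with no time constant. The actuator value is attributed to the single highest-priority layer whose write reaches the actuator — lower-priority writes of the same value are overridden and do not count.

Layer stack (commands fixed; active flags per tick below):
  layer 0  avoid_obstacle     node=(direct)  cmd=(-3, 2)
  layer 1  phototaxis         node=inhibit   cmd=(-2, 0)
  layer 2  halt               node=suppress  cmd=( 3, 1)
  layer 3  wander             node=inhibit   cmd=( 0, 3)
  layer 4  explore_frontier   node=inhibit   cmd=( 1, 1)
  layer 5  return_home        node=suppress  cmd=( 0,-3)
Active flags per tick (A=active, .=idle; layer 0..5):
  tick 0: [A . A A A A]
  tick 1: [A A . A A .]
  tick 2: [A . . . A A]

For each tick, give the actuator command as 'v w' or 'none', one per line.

0 -3
none
0 -3

tick 0:
  layer 0 (avoid_obstacle) active — direct: (-3, 2)
  layer 1 (phototaxis) idle — unchanged: (-3, 2)
  layer 2 (halt) active — suppresses: (3, 1)
  layer 3 (wander) active — inhibits: none
  layer 4 (explore_frontier) active — inhibits: none
  layer 5 (return_home) active — suppresses: (0, -3)
  → actuator (0, -3)
tick 1:
  layer 0 (avoid_obstacle) active — direct: (-3, 2)
  layer 1 (phototaxis) active — inhibits: none
  layer 2 (halt) idle — unchanged: none
  layer 3 (wander) active — inhibits: none
  layer 4 (explore_frontier) active — inhibits: none
  layer 5 (return_home) idle — unchanged: none
  → actuator none
tick 2:
  layer 0 (avoid_obstacle) active — direct: (-3, 2)
  layer 1 (phototaxis) idle — unchanged: (-3, 2)
  layer 2 (halt) idle — unchanged: (-3, 2)
  layer 3 (wander) idle — unchanged: (-3, 2)
  layer 4 (explore_frontier) active — inhibits: none
  layer 5 (return_home) active — suppresses: (0, -3)
  → actuator (0, -3)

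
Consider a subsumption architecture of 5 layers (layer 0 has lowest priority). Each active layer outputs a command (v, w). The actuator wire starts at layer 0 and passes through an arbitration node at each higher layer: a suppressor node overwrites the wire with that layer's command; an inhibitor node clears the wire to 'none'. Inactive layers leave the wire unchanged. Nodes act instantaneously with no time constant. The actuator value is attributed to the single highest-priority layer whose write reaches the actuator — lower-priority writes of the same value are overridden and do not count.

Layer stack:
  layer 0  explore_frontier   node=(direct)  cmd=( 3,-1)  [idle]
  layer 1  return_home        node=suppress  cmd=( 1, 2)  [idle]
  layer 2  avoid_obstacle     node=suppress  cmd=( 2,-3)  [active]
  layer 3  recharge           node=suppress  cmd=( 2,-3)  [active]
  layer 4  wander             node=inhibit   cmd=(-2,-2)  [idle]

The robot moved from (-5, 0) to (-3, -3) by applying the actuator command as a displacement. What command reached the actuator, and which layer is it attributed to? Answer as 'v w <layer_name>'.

displacement = (-3, -3) − (-5, 0) = (2, -3)
[0] explore_frontier off; wire := none
[1] return_home off; pass none
[2] avoid_obstacle on (suppress); wire := (2, -3)
[3] recharge on (suppress); wire := (2, -3)
[4] wander off; pass (2, -3)
output (2, -3) — from layer 3 (recharge)

2 -3 recharge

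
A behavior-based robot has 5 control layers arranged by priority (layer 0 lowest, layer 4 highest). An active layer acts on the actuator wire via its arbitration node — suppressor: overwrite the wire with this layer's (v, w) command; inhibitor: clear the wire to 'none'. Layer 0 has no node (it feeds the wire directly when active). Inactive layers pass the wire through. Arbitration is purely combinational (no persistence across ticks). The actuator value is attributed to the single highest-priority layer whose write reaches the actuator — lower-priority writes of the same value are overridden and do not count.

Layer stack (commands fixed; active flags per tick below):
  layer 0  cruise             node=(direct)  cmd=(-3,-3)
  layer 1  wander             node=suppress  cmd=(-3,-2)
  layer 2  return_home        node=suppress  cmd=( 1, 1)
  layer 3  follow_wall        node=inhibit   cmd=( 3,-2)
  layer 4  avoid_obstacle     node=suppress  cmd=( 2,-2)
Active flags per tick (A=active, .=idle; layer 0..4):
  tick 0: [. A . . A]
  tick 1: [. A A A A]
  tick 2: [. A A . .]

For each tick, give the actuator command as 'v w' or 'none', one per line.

2 -2
2 -2
1 1

tick 0:
  [0] cruise off; wire := none
  [1] wander on (suppress); wire := (-3, -2)
  [2] return_home off; pass (-3, -2)
  [3] follow_wall off; pass (-3, -2)
  [4] avoid_obstacle on (suppress); wire := (2, -2)
  output (2, -2)
tick 1:
  [0] cruise off; wire := none
  [1] wander on (suppress); wire := (-3, -2)
  [2] return_home on (suppress); wire := (1, 1)
  [3] follow_wall on (inhibit); wire := none
  [4] avoid_obstacle on (suppress); wire := (2, -2)
  output (2, -2)
tick 2:
  [0] cruise off; wire := none
  [1] wander on (suppress); wire := (-3, -2)
  [2] return_home on (suppress); wire := (1, 1)
  [3] follow_wall off; pass (1, 1)
  [4] avoid_obstacle off; pass (1, 1)
  output (1, 1)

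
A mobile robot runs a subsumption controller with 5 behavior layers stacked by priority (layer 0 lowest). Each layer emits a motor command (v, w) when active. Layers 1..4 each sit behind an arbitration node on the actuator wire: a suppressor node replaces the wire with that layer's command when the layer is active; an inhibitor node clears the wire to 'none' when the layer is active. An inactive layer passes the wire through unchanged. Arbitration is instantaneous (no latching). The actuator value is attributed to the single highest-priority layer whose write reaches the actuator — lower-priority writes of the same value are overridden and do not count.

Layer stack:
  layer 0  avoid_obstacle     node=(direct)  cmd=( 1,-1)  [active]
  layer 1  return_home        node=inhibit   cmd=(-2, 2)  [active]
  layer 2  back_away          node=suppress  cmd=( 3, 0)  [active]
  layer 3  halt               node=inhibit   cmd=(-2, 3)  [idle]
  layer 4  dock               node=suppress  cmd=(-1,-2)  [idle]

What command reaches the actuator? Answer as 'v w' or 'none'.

L0 avoid_obstacle: active, feeds wire = (1, -1)
L1 return_home: active, inhibitor → wire = none
L2 back_away: active, suppressor → wire = (3, 0)
L3 halt: idle → wire stays (3, 0)
L4 dock: idle → wire stays (3, 0)
actuator = (3, 0)

3 0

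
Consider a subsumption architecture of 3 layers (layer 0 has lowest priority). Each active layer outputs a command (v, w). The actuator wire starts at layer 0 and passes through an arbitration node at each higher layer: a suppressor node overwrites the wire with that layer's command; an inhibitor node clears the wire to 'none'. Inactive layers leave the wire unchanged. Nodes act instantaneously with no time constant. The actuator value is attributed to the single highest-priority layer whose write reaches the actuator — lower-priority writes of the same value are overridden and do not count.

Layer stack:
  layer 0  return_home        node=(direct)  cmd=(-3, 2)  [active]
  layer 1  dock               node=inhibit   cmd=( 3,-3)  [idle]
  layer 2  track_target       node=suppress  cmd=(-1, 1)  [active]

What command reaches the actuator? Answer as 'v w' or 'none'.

-1 1

layer 0 (return_home) active — direct: (-3, 2)
layer 1 (dock) idle — unchanged: (-3, 2)
layer 2 (track_target) active — suppresses: (-1, 1)
→ actuator (-1, 1)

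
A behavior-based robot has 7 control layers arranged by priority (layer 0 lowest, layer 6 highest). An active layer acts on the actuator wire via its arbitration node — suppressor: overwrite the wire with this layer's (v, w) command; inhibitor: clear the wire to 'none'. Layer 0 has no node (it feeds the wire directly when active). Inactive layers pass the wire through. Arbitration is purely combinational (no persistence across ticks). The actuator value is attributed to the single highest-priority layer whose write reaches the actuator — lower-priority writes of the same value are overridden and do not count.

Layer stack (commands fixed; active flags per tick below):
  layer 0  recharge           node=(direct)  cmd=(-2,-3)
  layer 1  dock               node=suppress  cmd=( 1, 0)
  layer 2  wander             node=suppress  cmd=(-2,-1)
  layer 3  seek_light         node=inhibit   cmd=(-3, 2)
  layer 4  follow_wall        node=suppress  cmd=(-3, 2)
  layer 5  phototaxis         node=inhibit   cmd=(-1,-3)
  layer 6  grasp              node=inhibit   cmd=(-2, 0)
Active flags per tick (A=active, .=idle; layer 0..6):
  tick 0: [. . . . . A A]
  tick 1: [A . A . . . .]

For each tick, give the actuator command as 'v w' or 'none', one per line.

none
-2 -1

tick 0:
  layer 0 (recharge) idle — none
  layer 1 (dock) idle — unchanged: none
  layer 2 (wander) idle — unchanged: none
  layer 3 (seek_light) idle — unchanged: none
  layer 4 (follow_wall) idle — unchanged: none
  layer 5 (phototaxis) active — inhibits: none
  layer 6 (grasp) active — inhibits: none
  → actuator none
tick 1:
  layer 0 (recharge) active — direct: (-2, -3)
  layer 1 (dock) idle — unchanged: (-2, -3)
  layer 2 (wander) active — suppresses: (-2, -1)
  layer 3 (seek_light) idle — unchanged: (-2, -1)
  layer 4 (follow_wall) idle — unchanged: (-2, -1)
  layer 5 (phototaxis) idle — unchanged: (-2, -1)
  layer 6 (grasp) idle — unchanged: (-2, -1)
  → actuator (-2, -1)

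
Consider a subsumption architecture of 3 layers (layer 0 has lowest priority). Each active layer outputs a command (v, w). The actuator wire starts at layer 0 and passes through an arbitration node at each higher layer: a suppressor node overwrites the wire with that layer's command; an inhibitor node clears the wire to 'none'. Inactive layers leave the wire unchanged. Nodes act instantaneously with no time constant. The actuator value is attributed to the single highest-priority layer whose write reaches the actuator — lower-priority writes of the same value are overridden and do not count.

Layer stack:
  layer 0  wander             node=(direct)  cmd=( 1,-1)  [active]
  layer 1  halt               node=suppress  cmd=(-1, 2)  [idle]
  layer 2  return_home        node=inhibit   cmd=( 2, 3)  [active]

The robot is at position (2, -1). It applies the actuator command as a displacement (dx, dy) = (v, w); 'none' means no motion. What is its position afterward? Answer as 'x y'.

L0 wander: active, feeds wire = (1, -1)
L1 halt: idle → wire stays (1, -1)
L2 return_home: active, inhibitor → wire = none
actuator = none
position: (2, -1) + none = (2, -1)

2 -1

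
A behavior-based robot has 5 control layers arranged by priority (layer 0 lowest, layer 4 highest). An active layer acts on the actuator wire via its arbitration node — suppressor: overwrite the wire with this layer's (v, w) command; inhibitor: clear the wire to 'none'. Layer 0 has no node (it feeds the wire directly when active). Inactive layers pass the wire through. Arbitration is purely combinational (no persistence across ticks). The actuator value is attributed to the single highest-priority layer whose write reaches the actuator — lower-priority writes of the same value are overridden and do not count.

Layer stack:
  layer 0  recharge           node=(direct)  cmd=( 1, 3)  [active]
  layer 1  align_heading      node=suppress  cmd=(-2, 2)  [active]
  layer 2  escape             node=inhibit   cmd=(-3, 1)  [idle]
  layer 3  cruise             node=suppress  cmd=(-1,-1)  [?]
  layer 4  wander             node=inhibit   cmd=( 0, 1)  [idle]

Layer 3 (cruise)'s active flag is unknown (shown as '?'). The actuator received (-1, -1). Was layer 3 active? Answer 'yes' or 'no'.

yes

If layer 3 is active=yes:
  actuator would be (-1, -1)
If layer 3 is active=no:
  actuator would be (-2, 2)
Observed (-1, -1), so layer 3 was active.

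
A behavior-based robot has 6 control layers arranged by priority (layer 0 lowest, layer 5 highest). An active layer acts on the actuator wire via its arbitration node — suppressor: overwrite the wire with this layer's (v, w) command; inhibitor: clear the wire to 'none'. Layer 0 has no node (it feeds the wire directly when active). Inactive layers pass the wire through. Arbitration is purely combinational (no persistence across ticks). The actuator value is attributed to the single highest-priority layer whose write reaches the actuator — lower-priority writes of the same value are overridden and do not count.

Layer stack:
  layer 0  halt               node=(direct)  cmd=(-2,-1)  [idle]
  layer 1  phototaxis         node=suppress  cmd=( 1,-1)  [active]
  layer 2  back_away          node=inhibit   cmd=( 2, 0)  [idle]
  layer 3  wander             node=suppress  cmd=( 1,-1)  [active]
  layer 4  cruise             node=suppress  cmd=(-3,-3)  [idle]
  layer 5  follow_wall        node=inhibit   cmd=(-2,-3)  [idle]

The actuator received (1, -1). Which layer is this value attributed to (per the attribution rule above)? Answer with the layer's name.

layer 0 (halt) idle — none
layer 1 (phototaxis) active — suppresses: (1, -1)
layer 2 (back_away) idle — unchanged: (1, -1)
layer 3 (wander) active — suppresses: (1, -1)
layer 4 (cruise) idle — unchanged: (1, -1)
layer 5 (follow_wall) idle — unchanged: (1, -1)
→ actuator (1, -1)
last writer: layer 3 = wander

wander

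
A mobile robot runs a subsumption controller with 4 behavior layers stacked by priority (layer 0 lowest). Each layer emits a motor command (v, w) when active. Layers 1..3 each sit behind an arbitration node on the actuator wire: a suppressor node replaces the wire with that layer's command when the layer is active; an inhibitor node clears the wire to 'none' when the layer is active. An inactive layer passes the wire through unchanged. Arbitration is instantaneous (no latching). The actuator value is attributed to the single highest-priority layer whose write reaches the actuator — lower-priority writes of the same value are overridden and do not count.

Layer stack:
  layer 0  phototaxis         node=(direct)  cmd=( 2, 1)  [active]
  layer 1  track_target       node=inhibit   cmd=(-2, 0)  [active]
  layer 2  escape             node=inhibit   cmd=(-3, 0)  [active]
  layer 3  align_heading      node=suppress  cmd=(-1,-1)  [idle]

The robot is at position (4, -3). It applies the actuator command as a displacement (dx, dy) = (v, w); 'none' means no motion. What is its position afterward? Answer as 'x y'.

4 -3

layer 0 (phototaxis) active — direct: (2, 1)
layer 1 (track_target) active — inhibits: none
layer 2 (escape) active — inhibits: none
layer 3 (align_heading) idle — unchanged: none
→ actuator none
position: (4, -3) + none = (4, -3)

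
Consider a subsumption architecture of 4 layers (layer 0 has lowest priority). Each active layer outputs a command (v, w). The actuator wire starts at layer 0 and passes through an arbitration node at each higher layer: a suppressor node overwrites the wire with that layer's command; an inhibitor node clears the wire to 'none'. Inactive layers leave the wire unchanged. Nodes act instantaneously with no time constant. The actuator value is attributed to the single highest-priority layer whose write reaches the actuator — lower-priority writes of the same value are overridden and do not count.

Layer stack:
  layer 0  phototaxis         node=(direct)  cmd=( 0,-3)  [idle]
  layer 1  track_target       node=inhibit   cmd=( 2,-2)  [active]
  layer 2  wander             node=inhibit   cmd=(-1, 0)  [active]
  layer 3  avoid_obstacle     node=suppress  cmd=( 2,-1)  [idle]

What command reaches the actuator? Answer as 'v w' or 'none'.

[0] phototaxis off; wire := none
[1] track_target on (inhibit); wire := none
[2] wander on (inhibit); wire := none
[3] avoid_obstacle off; pass none
output none

none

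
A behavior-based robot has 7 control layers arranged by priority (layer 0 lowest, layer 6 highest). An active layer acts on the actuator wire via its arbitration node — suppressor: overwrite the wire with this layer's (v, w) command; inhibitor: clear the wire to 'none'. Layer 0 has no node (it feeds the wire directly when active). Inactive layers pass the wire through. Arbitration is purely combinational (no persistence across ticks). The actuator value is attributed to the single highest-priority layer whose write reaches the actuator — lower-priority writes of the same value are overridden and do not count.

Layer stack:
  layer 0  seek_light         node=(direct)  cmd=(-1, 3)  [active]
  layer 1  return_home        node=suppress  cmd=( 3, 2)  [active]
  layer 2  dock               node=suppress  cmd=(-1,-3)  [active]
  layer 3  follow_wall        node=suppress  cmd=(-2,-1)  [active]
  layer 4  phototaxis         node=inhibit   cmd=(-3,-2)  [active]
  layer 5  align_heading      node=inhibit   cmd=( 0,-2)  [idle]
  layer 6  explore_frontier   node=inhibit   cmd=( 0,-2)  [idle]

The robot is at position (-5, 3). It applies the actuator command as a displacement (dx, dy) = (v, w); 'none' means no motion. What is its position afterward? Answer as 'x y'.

[0] seek_light on; wire := (-1, 3)
[1] return_home on (suppress); wire := (3, 2)
[2] dock on (suppress); wire := (-1, -3)
[3] follow_wall on (suppress); wire := (-2, -1)
[4] phototaxis on (inhibit); wire := none
[5] align_heading off; pass none
[6] explore_frontier off; pass none
output none
position: (-5, 3) + none = (-5, 3)

-5 3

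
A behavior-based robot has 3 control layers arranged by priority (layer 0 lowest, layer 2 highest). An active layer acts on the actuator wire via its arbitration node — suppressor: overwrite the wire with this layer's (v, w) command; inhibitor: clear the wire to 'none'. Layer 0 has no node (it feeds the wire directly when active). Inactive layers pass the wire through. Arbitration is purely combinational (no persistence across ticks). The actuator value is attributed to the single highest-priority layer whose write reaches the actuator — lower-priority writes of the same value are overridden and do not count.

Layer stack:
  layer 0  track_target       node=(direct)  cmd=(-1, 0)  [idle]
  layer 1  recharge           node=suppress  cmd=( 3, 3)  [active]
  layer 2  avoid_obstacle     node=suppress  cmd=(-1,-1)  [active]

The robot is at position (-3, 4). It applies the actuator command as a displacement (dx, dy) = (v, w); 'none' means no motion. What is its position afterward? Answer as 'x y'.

-4 3

L0 track_target: idle → wire = none
L1 recharge: active, suppressor → wire = (3, 3)
L2 avoid_obstacle: active, suppressor → wire = (-1, -1)
actuator = (-1, -1)
position: (-3, 4) + (-1, -1) = (-4, 3)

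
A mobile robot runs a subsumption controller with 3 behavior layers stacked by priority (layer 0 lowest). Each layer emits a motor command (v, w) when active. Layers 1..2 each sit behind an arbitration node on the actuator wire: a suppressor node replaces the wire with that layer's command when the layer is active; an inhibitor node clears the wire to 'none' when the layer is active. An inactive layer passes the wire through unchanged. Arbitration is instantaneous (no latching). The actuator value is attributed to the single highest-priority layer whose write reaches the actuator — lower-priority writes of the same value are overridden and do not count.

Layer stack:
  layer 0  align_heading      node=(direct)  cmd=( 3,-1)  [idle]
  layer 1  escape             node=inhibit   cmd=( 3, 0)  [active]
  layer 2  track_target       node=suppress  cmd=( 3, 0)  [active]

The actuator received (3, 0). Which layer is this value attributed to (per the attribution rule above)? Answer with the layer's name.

layer 0 (align_heading) idle — none
layer 1 (escape) active — inhibits: none
layer 2 (track_target) active — suppresses: (3, 0)
→ actuator (3, 0)
last writer: layer 2 = track_target

track_target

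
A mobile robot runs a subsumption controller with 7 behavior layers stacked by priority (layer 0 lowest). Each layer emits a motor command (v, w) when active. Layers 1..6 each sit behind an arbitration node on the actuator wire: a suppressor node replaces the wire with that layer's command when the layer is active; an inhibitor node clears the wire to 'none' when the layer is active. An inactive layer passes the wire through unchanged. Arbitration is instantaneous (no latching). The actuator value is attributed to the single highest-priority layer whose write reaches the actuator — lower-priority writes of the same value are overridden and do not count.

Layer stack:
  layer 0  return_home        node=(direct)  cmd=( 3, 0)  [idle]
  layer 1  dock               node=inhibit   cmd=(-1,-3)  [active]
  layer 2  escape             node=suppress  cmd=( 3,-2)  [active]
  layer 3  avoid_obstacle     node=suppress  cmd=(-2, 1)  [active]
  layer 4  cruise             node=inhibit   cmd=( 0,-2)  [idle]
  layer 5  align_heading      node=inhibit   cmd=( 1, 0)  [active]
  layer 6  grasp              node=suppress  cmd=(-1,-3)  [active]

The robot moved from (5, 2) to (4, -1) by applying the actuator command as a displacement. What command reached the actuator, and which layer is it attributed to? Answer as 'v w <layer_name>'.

-1 -3 grasp

displacement = (4, -1) − (5, 2) = (-1, -3)
[0] return_home off; wire := none
[1] dock on (inhibit); wire := none
[2] escape on (suppress); wire := (3, -2)
[3] avoid_obstacle on (suppress); wire := (-2, 1)
[4] cruise off; pass (-2, 1)
[5] align_heading on (inhibit); wire := none
[6] grasp on (suppress); wire := (-1, -3)
output (-1, -3) — from layer 6 (grasp)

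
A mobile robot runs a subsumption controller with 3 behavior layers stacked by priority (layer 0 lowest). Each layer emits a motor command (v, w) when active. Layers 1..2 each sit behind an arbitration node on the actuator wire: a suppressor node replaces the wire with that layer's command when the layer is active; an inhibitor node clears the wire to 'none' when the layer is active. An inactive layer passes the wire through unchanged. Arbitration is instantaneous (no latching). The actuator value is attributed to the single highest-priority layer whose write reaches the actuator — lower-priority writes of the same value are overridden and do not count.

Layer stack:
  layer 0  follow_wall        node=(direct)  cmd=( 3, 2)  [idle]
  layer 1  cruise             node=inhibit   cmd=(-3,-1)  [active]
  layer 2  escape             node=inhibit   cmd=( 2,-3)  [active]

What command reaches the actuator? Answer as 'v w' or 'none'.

layer 0 (follow_wall) idle — none
layer 1 (cruise) active — inhibits: none
layer 2 (escape) active — inhibits: none
→ actuator none

none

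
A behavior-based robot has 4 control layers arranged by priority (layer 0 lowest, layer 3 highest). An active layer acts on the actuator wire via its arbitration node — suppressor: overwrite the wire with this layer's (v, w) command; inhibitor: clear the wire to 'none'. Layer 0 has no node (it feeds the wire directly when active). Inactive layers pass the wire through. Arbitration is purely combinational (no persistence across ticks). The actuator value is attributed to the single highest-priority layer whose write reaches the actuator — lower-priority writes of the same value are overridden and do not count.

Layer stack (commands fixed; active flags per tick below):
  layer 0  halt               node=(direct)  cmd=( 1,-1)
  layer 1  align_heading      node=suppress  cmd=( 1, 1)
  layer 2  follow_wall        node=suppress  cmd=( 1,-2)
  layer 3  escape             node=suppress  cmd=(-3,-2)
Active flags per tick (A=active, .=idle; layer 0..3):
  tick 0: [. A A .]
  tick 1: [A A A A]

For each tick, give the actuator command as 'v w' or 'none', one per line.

tick 0:
  layer 0 (halt) idle — none
  layer 1 (align_heading) active — suppresses: (1, 1)
  layer 2 (follow_wall) active — suppresses: (1, -2)
  layer 3 (escape) idle — unchanged: (1, -2)
  → actuator (1, -2)
tick 1:
  layer 0 (halt) active — direct: (1, -1)
  layer 1 (align_heading) active — suppresses: (1, 1)
  layer 2 (follow_wall) active — suppresses: (1, -2)
  layer 3 (escape) active — suppresses: (-3, -2)
  → actuator (-3, -2)

1 -2
-3 -2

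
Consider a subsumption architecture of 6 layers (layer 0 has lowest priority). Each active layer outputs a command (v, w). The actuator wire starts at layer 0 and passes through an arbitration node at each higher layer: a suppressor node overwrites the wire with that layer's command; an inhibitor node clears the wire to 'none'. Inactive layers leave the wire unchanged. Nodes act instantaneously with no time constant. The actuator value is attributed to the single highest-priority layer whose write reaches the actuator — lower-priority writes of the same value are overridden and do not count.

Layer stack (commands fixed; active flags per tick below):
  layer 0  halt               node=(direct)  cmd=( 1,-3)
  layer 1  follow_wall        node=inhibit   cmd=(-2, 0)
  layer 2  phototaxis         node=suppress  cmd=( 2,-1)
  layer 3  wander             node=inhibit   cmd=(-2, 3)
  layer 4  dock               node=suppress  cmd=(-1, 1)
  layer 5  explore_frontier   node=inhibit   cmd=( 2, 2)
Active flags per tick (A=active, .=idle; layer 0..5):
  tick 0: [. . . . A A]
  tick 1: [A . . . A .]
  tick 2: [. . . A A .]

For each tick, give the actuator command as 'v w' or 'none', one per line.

tick 0:
  L0 halt: idle → wire = none
  L1 follow_wall: idle → wire stays none
  L2 phototaxis: idle → wire stays none
  L3 wander: idle → wire stays none
  L4 dock: active, suppressor → wire = (-1, 1)
  L5 explore_frontier: active, inhibitor → wire = none
  actuator = none
tick 1:
  L0 halt: active, feeds wire = (1, -3)
  L1 follow_wall: idle → wire stays (1, -3)
  L2 phototaxis: idle → wire stays (1, -3)
  L3 wander: idle → wire stays (1, -3)
  L4 dock: active, suppressor → wire = (-1, 1)
  L5 explore_frontier: idle → wire stays (-1, 1)
  actuator = (-1, 1)
tick 2:
  L0 halt: idle → wire = none
  L1 follow_wall: idle → wire stays none
  L2 phototaxis: idle → wire stays none
  L3 wander: active, inhibitor → wire = none
  L4 dock: active, suppressor → wire = (-1, 1)
  L5 explore_frontier: idle → wire stays (-1, 1)
  actuator = (-1, 1)

none
-1 1
-1 1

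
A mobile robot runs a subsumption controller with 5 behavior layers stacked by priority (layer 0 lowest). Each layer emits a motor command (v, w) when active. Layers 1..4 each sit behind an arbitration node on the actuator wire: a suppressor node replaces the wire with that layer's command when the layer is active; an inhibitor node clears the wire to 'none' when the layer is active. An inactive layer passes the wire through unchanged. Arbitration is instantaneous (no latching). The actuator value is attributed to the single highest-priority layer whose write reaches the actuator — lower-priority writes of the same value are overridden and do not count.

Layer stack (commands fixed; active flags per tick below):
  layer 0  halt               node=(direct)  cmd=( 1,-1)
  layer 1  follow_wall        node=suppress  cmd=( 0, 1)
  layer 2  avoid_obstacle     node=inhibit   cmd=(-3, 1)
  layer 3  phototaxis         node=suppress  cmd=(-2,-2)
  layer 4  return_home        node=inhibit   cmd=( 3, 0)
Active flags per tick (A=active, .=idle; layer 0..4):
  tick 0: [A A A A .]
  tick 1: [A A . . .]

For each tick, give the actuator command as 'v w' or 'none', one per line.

tick 0:
  [0] halt on; wire := (1, -1)
  [1] follow_wall on (suppress); wire := (0, 1)
  [2] avoid_obstacle on (inhibit); wire := none
  [3] phototaxis on (suppress); wire := (-2, -2)
  [4] return_home off; pass (-2, -2)
  output (-2, -2)
tick 1:
  [0] halt on; wire := (1, -1)
  [1] follow_wall on (suppress); wire := (0, 1)
  [2] avoid_obstacle off; pass (0, 1)
  [3] phototaxis off; pass (0, 1)
  [4] return_home off; pass (0, 1)
  output (0, 1)

-2 -2
0 1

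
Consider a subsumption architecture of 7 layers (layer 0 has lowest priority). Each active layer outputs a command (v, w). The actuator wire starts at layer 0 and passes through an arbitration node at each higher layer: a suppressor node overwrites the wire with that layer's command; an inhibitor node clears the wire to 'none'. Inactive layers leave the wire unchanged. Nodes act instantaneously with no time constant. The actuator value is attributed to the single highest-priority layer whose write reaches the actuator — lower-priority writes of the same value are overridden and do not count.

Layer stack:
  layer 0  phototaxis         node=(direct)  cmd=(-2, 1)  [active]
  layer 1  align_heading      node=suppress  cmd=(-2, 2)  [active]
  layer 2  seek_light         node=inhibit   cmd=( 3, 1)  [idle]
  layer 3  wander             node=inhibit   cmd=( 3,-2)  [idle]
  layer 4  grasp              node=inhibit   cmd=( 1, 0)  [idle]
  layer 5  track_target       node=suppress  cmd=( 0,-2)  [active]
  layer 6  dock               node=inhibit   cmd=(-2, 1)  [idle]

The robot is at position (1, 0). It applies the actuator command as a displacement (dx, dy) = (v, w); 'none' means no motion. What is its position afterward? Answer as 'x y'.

1 -2

layer 0 (phototaxis) active — direct: (-2, 1)
layer 1 (align_heading) active — suppresses: (-2, 2)
layer 2 (seek_light) idle — unchanged: (-2, 2)
layer 3 (wander) idle — unchanged: (-2, 2)
layer 4 (grasp) idle — unchanged: (-2, 2)
layer 5 (track_target) active — suppresses: (0, -2)
layer 6 (dock) idle — unchanged: (0, -2)
→ actuator (0, -2)
position: (1, 0) + (0, -2) = (1, -2)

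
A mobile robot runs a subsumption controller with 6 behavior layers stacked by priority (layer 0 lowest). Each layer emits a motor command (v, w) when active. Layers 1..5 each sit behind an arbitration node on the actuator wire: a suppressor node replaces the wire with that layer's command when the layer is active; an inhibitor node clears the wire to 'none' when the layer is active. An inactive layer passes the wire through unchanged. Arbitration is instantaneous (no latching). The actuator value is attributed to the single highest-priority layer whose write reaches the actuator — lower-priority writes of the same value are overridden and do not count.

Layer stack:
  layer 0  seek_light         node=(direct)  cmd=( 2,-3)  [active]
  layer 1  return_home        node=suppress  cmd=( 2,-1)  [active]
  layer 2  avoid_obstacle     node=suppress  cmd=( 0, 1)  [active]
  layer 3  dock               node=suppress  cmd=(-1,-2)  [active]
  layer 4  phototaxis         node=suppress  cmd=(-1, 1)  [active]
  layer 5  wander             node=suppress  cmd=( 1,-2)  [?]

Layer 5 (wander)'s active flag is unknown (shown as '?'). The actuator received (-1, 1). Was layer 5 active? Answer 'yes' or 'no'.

If layer 5 is active=yes:
  actuator would be (1, -2)
If layer 5 is active=no:
  actuator would be (-1, 1)
Observed (-1, 1), so layer 5 was idle.

no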